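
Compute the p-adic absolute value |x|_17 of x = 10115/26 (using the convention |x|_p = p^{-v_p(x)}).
|10115/26|_17 = 1/289

Step 1 — compute v_17(x) by factoring powers of 17 out of the numerator and denominator: v_17(10115/26) = 2. Step 2 — apply |x|_p = p^{-v_p(x)} = 17^{-2} = 1/289.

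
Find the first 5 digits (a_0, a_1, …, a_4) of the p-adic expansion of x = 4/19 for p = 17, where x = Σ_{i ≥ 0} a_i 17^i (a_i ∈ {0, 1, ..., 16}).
(a_0, …, a_4) = (2, 16, 8, 12, 10)

v_17(4/19) = 0 (numerator and denominator both coprime to 17), so x ∈ ℤ_17^×. Compute digits iteratively via a_i = x_i mod 17, x_{i+1} = (x_i − a_i)/17, with x_0 = x:
  x_0 = 4/19;  a_0 = 2;  x_1 = (x_0 − 2)/17 = -2/19
  x_1 = -2/19;  a_1 = 16;  x_2 = (x_1 − 16)/17 = -18/19
  x_2 = -18/19;  a_2 = 8;  x_3 = (x_2 − 8)/17 = -10/19
  x_3 = -10/19;  a_3 = 12;  x_4 = (x_3 − 12)/17 = -14/19
  x_4 = -14/19;  a_4 = 10;  x_5 = (x_4 − 10)/17 = -12/19
Digits: (2, 16, 8, 12, 10).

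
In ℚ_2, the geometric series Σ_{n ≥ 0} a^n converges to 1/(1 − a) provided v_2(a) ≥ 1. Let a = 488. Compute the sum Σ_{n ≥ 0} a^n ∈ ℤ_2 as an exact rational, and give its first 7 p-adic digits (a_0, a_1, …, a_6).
Σ a^n = 1/(1 − a) = -1/487;  first 7 digits = (1, 0, 0, 1, 0, 1, 0)

v_2(a) = 3 ≥ 1, so the series converges in ℤ_2 to 1/(1 − a) = 1/(1 − 488) = -1/487. Expand this rational in ℤ_2: compute digits iteratively via d_i = x_i mod 2, x_{i+1} = (x_i − d_i)/2. The first 7 digits are (1, 0, 0, 1, 0, 1, 0).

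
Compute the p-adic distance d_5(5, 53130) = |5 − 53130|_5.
d_5(5, 53130) = 1/3125

Step 1 — x − y = 5 − 53130 = -53125. Step 2 — v_5(-53125) = 5 (factor: -53125 = −(5^5 · 17); the sign does not affect v_p). Step 3 — |x − y|_5 = 5^{-5} = 1/3125.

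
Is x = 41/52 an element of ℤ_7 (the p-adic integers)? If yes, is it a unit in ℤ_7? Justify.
x ∈ ℤ_7^× (unit); v_7(x) = 0

ℤ_7 = {x ∈ ℚ_7 : v_7(x) ≥ 0} and ℤ_7^× = {x ∈ ℤ_7 : v_7(x) = 0}. Here v_7(41/52) = v_7(num) − v_7(den) = 0; compare against these criteria.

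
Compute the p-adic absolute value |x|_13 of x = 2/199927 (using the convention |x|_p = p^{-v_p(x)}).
|2/199927|_13 = 28561

Step 1 — compute v_13(x) by factoring powers of 13 out of the numerator and denominator: v_13(2/199927) = -4. Step 2 — apply |x|_p = p^{-v_p(x)} = 13^{4} = 28561.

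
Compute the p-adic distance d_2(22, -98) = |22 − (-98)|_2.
d_2(22, -98) = 1/8

Step 1 — x − y = 22 − (-98) = 120. Step 2 — v_2(120) = 3 (factor: 120 = (2^3 · 15); the sign does not affect v_p). Step 3 — |x − y|_2 = 2^{-3} = 1/8.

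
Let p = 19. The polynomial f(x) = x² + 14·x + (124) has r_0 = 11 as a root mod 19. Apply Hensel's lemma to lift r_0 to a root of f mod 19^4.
r_3 = 28188 (mod 130321)

Hensel: r_{i+1} = r_i − f(r_i)·(f′(r_i))^{-1} mod 19^{i+2}, f′(x) = 2x + 14. Iterate:
  r_0 = 11 (mod 19)
  r_1 = 30 (mod 361)
  r_2 = 752 (mod 6859)
  r_3 = 28188 (mod 130321)
Final: r = 28188 satisfies f(r) ≡ 0 mod 19^4.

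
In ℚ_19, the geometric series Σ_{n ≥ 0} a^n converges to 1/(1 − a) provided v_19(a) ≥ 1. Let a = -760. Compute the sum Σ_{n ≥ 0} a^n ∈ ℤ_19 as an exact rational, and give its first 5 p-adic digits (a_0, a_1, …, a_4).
Σ a^n = 1/(1 − a) = 1/761;  first 5 digits = (1, 17, 1, 0, 15)

v_19(a) = 1 ≥ 1, so the series converges in ℤ_19 to 1/(1 − a) = 1/(1 − (-760)) = 1/761. Expand this rational in ℤ_19: compute digits iteratively via d_i = x_i mod 19, x_{i+1} = (x_i − d_i)/19. The first 5 digits are (1, 17, 1, 0, 15).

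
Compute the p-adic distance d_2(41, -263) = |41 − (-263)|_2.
d_2(41, -263) = 1/16

Step 1 — x − y = 41 − (-263) = 304. Step 2 — v_2(304) = 4 (factor: 304 = (2^4 · 19); the sign does not affect v_p). Step 3 — |x − y|_2 = 2^{-4} = 1/16.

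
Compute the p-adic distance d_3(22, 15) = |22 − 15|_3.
d_3(22, 15) = 1

Step 1 — x − y = 22 − 15 = 7. Step 2 — v_3(7) = 0 (factor: 7 = (3^0 · 7); the sign does not affect v_p). Step 3 — |x − y|_3 = 3^{0} = 1.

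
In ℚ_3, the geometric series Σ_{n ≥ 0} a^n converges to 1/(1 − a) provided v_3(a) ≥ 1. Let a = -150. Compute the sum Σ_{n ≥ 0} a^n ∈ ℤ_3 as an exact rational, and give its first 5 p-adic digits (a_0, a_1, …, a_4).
Σ a^n = 1/(1 − a) = 1/151;  first 5 digits = (1, 1, 2, 0, 1)

v_3(a) = 1 ≥ 1, so the series converges in ℤ_3 to 1/(1 − a) = 1/(1 − (-150)) = 1/151. Expand this rational in ℤ_3: compute digits iteratively via d_i = x_i mod 3, x_{i+1} = (x_i − d_i)/3. The first 5 digits are (1, 1, 2, 0, 1).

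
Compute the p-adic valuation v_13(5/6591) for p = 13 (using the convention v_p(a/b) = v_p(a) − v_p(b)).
v_13(5/6591) = -3

Factor powers of 13 from the numerator and denominator of the reduced fraction: 5 = 13^0 · 5 and 6591 = 13^3 · 3. Apply v_p(a/b) = v_p(a) − v_p(b): v_13(5/6591) = 0 − 3 = -3.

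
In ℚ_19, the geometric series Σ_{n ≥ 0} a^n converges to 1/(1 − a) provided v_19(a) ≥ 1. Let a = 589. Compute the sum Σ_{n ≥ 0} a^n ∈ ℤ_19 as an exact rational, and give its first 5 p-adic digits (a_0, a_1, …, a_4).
Σ a^n = 1/(1 − a) = -1/588;  first 5 digits = (1, 12, 12, 11, 0)

v_19(a) = 1 ≥ 1, so the series converges in ℤ_19 to 1/(1 − a) = 1/(1 − 589) = -1/588. Expand this rational in ℤ_19: compute digits iteratively via d_i = x_i mod 19, x_{i+1} = (x_i − d_i)/19. The first 5 digits are (1, 12, 12, 11, 0).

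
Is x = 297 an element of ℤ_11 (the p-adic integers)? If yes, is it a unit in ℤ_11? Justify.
x ∈ ℤ_11 but not a unit; v_11(x) = 1 > 0

ℤ_11 = {x ∈ ℚ_11 : v_11(x) ≥ 0} and ℤ_11^× = {x ∈ ℤ_11 : v_11(x) = 0}. Here v_11(297) = v_11(num) − v_11(den) = 1; compare against these criteria.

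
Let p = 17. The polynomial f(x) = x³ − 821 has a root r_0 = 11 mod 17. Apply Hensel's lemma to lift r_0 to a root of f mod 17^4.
r_3 = 9463 (mod 83521)

Hensel: r_{i+1} = r_i − f(r_i)/f′(r_i) mod 17^{i+2}, where f′(x) = 3x². Iterate:
  r_0 = 11 (mod 17)
  r_1 = 215 (mod 289)
  r_2 = 4550 (mod 4913)
  r_3 = 9463 (mod 83521)
Final: r = 9463 with f(r) ≡ 0 mod 17^4.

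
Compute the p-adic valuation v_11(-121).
v_11(-121) = 2

v_11(n) is the largest exponent k such that 11^k divides n. Factor out: -121 = -11^2 · 1. (Sign doesn't affect v_p.) So v_11(-121) = 2.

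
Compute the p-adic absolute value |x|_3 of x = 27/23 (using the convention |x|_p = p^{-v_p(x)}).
|27/23|_3 = 1/27

Step 1 — compute v_3(x) by factoring powers of 3 out of the numerator and denominator: v_3(27/23) = 3. Step 2 — apply |x|_p = p^{-v_p(x)} = 3^{-3} = 1/27.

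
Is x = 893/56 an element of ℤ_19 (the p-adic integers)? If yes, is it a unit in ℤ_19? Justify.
x ∈ ℤ_19 but not a unit; v_19(x) = 1 > 0

ℤ_19 = {x ∈ ℚ_19 : v_19(x) ≥ 0} and ℤ_19^× = {x ∈ ℤ_19 : v_19(x) = 0}. Here v_19(893/56) = v_19(num) − v_19(den) = 1; compare against these criteria.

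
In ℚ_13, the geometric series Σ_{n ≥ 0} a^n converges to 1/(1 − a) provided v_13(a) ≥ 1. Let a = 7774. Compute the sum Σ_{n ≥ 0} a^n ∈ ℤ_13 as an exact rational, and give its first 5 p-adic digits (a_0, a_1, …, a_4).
Σ a^n = 1/(1 − a) = -1/7773;  first 5 digits = (1, 0, 7, 3, 10)

v_13(a) = 2 ≥ 1, so the series converges in ℤ_13 to 1/(1 − a) = 1/(1 − 7774) = -1/7773. Expand this rational in ℤ_13: compute digits iteratively via d_i = x_i mod 13, x_{i+1} = (x_i − d_i)/13. The first 5 digits are (1, 0, 7, 3, 10).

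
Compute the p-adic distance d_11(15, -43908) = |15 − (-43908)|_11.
d_11(15, -43908) = 1/14641

Step 1 — x − y = 15 − (-43908) = 43923. Step 2 — v_11(43923) = 4 (factor: 43923 = (11^4 · 3); the sign does not affect v_p). Step 3 — |x − y|_11 = 11^{-4} = 1/14641.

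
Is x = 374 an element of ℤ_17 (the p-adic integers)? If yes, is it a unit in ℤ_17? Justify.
x ∈ ℤ_17 but not a unit; v_17(x) = 1 > 0

ℤ_17 = {x ∈ ℚ_17 : v_17(x) ≥ 0} and ℤ_17^× = {x ∈ ℤ_17 : v_17(x) = 0}. Here v_17(374) = v_17(num) − v_17(den) = 1; compare against these criteria.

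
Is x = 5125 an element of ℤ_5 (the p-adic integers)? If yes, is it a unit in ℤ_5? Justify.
x ∈ ℤ_5 but not a unit; v_5(x) = 3 > 0

ℤ_5 = {x ∈ ℚ_5 : v_5(x) ≥ 0} and ℤ_5^× = {x ∈ ℤ_5 : v_5(x) = 0}. Here v_5(5125) = v_5(num) − v_5(den) = 3; compare against these criteria.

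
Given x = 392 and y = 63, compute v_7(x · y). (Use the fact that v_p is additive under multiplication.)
v_7(24696) = 3

v_p(x) = 2 (factor: 392 = 7^2 · 8); v_p(y) = 1 (factor: 63 = 7^1 · 9). Additivity: v_p(xy) = v_p(x) + v_p(y) = 2 + 1 = 3. (Direct check: xy = 24696 = 7^3 · (72).)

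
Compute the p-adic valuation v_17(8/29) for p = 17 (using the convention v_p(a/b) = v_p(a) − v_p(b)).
v_17(8/29) = 0

Factor powers of 17 from the numerator and denominator of the reduced fraction: 8 = 17^0 · 8 and 29 = 17^0 · 29. Apply v_p(a/b) = v_p(a) − v_p(b): v_17(8/29) = 0 − 0 = 0.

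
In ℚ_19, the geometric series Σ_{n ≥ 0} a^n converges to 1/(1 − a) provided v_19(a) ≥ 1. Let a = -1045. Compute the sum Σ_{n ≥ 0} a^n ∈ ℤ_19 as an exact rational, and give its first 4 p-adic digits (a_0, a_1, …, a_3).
Σ a^n = 1/(1 − a) = 1/1046;  first 4 digits = (1, 2, 1, 15)

v_19(a) = 1 ≥ 1, so the series converges in ℤ_19 to 1/(1 − a) = 1/(1 − (-1045)) = 1/1046. Expand this rational in ℤ_19: compute digits iteratively via d_i = x_i mod 19, x_{i+1} = (x_i − d_i)/19. The first 4 digits are (1, 2, 1, 15).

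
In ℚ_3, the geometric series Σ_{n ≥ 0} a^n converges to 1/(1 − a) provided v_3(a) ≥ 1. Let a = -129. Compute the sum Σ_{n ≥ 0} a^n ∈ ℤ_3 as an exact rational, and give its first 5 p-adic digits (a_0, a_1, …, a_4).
Σ a^n = 1/(1 − a) = 1/130;  first 5 digits = (1, 2, 1, 1, 0)

v_3(a) = 1 ≥ 1, so the series converges in ℤ_3 to 1/(1 − a) = 1/(1 − (-129)) = 1/130. Expand this rational in ℤ_3: compute digits iteratively via d_i = x_i mod 3, x_{i+1} = (x_i − d_i)/3. The first 5 digits are (1, 2, 1, 1, 0).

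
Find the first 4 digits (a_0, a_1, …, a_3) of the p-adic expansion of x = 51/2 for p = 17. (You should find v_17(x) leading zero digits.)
(a_0, …, a_3) = (0, 10, 8, 8)

v_17(51/2) = 1, so a_0 = ... = a_0 = 0. Factor out: x = 17^1 · u with u = 3/2 a unit in ℤ_17. Expand u iteratively via a_{v+i} = u_i mod 17, u_{i+1} = (u_i − a_{v+i})/17:
  u_0 = 3/2;  a_1 = 10;  u_1 = (u_0 − 10)/17 = -1/2
  u_1 = -1/2;  a_2 = 8;  u_2 = (u_1 − 8)/17 = -1/2
  u_2 = -1/2;  a_3 = 8;  u_3 = (u_2 − 8)/17 = -1/2
Digits: (0, 10, 8, 8).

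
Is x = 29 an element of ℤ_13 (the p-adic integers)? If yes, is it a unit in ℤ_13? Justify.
x ∈ ℤ_13^× (unit); v_13(x) = 0

ℤ_13 = {x ∈ ℚ_13 : v_13(x) ≥ 0} and ℤ_13^× = {x ∈ ℤ_13 : v_13(x) = 0}. Here v_13(29) = v_13(num) − v_13(den) = 0; compare against these criteria.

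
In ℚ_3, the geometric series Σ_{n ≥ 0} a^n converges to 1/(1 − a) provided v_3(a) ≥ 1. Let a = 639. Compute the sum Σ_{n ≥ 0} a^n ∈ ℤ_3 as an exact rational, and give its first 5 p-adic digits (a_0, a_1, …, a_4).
Σ a^n = 1/(1 − a) = -1/638;  first 5 digits = (1, 0, 2, 2, 2)

v_3(a) = 2 ≥ 1, so the series converges in ℤ_3 to 1/(1 − a) = 1/(1 − 639) = -1/638. Expand this rational in ℤ_3: compute digits iteratively via d_i = x_i mod 3, x_{i+1} = (x_i − d_i)/3. The first 5 digits are (1, 0, 2, 2, 2).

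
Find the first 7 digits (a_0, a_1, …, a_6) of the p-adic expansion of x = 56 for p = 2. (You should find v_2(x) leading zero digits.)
(a_0, …, a_6) = (0, 0, 0, 1, 1, 1, 0)

v_2(56) = 3, so a_0 = ... = a_2 = 0. Factor out: x = 2^3 · u with u = 7 a unit in ℤ_2. Expand u iteratively via a_{v+i} = u_i mod 2, u_{i+1} = (u_i − a_{v+i})/2:
  u_0 = 7;  a_3 = 1;  u_1 = (u_0 − 1)/2 = 3
  u_1 = 3;  a_4 = 1;  u_2 = (u_1 − 1)/2 = 1
  u_2 = 1;  a_5 = 1;  u_3 = (u_2 − 1)/2 = 0
  u_3 = 0;  a_6 = 0;  u_4 = (u_3 − 0)/2 = 0
Digits: (0, 0, 0, 1, 1, 1, 0).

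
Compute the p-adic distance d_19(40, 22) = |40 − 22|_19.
d_19(40, 22) = 1

Step 1 — x − y = 40 − 22 = 18. Step 2 — v_19(18) = 0 (factor: 18 = (19^0 · 18); the sign does not affect v_p). Step 3 — |x − y|_19 = 19^{0} = 1.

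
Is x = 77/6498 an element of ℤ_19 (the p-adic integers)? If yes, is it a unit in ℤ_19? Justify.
x ∉ ℤ_19 (v_19(x) = -2 < 0)

ℤ_19 = {x ∈ ℚ_19 : v_19(x) ≥ 0} and ℤ_19^× = {x ∈ ℤ_19 : v_19(x) = 0}. Here v_19(77/6498) = v_19(num) − v_19(den) = -2; compare against these criteria.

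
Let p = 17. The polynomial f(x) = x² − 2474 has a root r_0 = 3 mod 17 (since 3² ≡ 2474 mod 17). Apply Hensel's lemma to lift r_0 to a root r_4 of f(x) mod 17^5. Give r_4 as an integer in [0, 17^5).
r_4 = 1141145 (mod 1419857)

Hensel's recurrence: r_{i+1} = r_i − f(r_i)·(f′(r_i))^{-1} mod 17^{i+2}, with f′(x) = 2x. Iterate:
  r_0 = 3 (mod 17)
  r_1 = 173 (mod 289)
  r_2 = 1329 (mod 4913)
  r_3 = 55372 (mod 83521)
  r_4 = 1141145 (mod 1419857)
Final: r_4 = 1141145, and one checks f(r_4) ≡ 0 mod 17^5.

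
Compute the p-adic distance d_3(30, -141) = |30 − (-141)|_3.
d_3(30, -141) = 1/9

Step 1 — x − y = 30 − (-141) = 171. Step 2 — v_3(171) = 2 (factor: 171 = (3^2 · 19); the sign does not affect v_p). Step 3 — |x − y|_3 = 3^{-2} = 1/9.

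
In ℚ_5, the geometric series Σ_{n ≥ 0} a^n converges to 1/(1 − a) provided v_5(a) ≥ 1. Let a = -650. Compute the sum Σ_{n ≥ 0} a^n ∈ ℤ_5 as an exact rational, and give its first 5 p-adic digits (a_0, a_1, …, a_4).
Σ a^n = 1/(1 − a) = 1/651;  first 5 digits = (1, 0, 4, 4, 4)

v_5(a) = 2 ≥ 1, so the series converges in ℤ_5 to 1/(1 − a) = 1/(1 − (-650)) = 1/651. Expand this rational in ℤ_5: compute digits iteratively via d_i = x_i mod 5, x_{i+1} = (x_i − d_i)/5. The first 5 digits are (1, 0, 4, 4, 4).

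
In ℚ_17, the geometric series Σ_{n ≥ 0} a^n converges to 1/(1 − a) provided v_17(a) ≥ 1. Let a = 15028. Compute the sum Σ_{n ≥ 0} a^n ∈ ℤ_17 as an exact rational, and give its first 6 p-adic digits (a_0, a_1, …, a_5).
Σ a^n = 1/(1 − a) = -1/15027;  first 6 digits = (1, 0, 1, 3, 1, 6)

v_17(a) = 2 ≥ 1, so the series converges in ℤ_17 to 1/(1 − a) = 1/(1 − 15028) = -1/15027. Expand this rational in ℤ_17: compute digits iteratively via d_i = x_i mod 17, x_{i+1} = (x_i − d_i)/17. The first 6 digits are (1, 0, 1, 3, 1, 6).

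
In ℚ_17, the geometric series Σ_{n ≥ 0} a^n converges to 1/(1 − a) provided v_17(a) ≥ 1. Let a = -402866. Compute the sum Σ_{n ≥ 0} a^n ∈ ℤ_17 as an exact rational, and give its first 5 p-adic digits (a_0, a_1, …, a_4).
Σ a^n = 1/(1 − a) = 1/402867;  first 5 digits = (1, 0, 0, 3, 12)

v_17(a) = 3 ≥ 1, so the series converges in ℤ_17 to 1/(1 − a) = 1/(1 − (-402866)) = 1/402867. Expand this rational in ℤ_17: compute digits iteratively via d_i = x_i mod 17, x_{i+1} = (x_i − d_i)/17. The first 5 digits are (1, 0, 0, 3, 12).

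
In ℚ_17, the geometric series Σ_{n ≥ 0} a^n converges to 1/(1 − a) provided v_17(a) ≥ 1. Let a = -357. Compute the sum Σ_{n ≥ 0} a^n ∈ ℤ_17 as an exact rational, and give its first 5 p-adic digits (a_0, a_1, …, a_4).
Σ a^n = 1/(1 − a) = 1/358;  first 5 digits = (1, 13, 14, 12, 1)

v_17(a) = 1 ≥ 1, so the series converges in ℤ_17 to 1/(1 − a) = 1/(1 − (-357)) = 1/358. Expand this rational in ℤ_17: compute digits iteratively via d_i = x_i mod 17, x_{i+1} = (x_i − d_i)/17. The first 5 digits are (1, 13, 14, 12, 1).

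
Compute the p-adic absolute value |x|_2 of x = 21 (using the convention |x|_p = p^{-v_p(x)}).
|21|_2 = 1

Step 1 — compute v_2(x) by factoring powers of 2 out of the numerator and denominator: v_2(21) = 0. Step 2 — apply |x|_p = p^{-v_p(x)} = 2^{0} = 1.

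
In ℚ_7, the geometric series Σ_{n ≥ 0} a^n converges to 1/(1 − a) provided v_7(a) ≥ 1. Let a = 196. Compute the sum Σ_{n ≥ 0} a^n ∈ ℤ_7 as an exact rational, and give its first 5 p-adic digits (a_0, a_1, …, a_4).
Σ a^n = 1/(1 − a) = -1/195;  first 5 digits = (1, 0, 4, 0, 2)

v_7(a) = 2 ≥ 1, so the series converges in ℤ_7 to 1/(1 − a) = 1/(1 − 196) = -1/195. Expand this rational in ℤ_7: compute digits iteratively via d_i = x_i mod 7, x_{i+1} = (x_i − d_i)/7. The first 5 digits are (1, 0, 4, 0, 2).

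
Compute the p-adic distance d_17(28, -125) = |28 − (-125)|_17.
d_17(28, -125) = 1/17

Step 1 — x − y = 28 − (-125) = 153. Step 2 — v_17(153) = 1 (factor: 153 = (17^1 · 9); the sign does not affect v_p). Step 3 — |x − y|_17 = 17^{-1} = 1/17.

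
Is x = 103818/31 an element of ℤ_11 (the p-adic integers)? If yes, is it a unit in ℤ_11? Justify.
x ∈ ℤ_11 but not a unit; v_11(x) = 3 > 0

ℤ_11 = {x ∈ ℚ_11 : v_11(x) ≥ 0} and ℤ_11^× = {x ∈ ℤ_11 : v_11(x) = 0}. Here v_11(103818/31) = v_11(num) − v_11(den) = 3; compare against these criteria.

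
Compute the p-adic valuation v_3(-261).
v_3(-261) = 2

v_3(n) is the largest exponent k such that 3^k divides n. Factor out: -261 = -3^2 · 29. (Sign doesn't affect v_p.) So v_3(-261) = 2.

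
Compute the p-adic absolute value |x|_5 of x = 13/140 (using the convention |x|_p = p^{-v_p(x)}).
|13/140|_5 = 5

Step 1 — compute v_5(x) by factoring powers of 5 out of the numerator and denominator: v_5(13/140) = -1. Step 2 — apply |x|_p = p^{-v_p(x)} = 5^{1} = 5.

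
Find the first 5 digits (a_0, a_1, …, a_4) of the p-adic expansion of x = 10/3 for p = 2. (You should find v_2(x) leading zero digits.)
(a_0, …, a_4) = (0, 1, 1, 1, 0)

v_2(10/3) = 1, so a_0 = ... = a_0 = 0. Factor out: x = 2^1 · u with u = 5/3 a unit in ℤ_2. Expand u iteratively via a_{v+i} = u_i mod 2, u_{i+1} = (u_i − a_{v+i})/2:
  u_0 = 5/3;  a_1 = 1;  u_1 = (u_0 − 1)/2 = 1/3
  u_1 = 1/3;  a_2 = 1;  u_2 = (u_1 − 1)/2 = -1/3
  u_2 = -1/3;  a_3 = 1;  u_3 = (u_2 − 1)/2 = -2/3
  u_3 = -2/3;  a_4 = 0;  u_4 = (u_3 − 0)/2 = -1/3
Digits: (0, 1, 1, 1, 0).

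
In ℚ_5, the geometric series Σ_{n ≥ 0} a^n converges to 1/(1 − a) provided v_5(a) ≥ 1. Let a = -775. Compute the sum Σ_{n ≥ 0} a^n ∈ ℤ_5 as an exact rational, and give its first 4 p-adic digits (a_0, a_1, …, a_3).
Σ a^n = 1/(1 − a) = 1/776;  first 4 digits = (1, 0, 4, 3)

v_5(a) = 2 ≥ 1, so the series converges in ℤ_5 to 1/(1 − a) = 1/(1 − (-775)) = 1/776. Expand this rational in ℤ_5: compute digits iteratively via d_i = x_i mod 5, x_{i+1} = (x_i − d_i)/5. The first 4 digits are (1, 0, 4, 3).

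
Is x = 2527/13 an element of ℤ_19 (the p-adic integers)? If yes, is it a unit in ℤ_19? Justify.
x ∈ ℤ_19 but not a unit; v_19(x) = 2 > 0

ℤ_19 = {x ∈ ℚ_19 : v_19(x) ≥ 0} and ℤ_19^× = {x ∈ ℤ_19 : v_19(x) = 0}. Here v_19(2527/13) = v_19(num) − v_19(den) = 2; compare against these criteria.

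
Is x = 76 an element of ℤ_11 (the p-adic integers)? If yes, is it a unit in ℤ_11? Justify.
x ∈ ℤ_11^× (unit); v_11(x) = 0

ℤ_11 = {x ∈ ℚ_11 : v_11(x) ≥ 0} and ℤ_11^× = {x ∈ ℤ_11 : v_11(x) = 0}. Here v_11(76) = v_11(num) − v_11(den) = 0; compare against these criteria.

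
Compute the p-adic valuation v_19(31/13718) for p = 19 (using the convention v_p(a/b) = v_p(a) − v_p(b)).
v_19(31/13718) = -3

Factor powers of 19 from the numerator and denominator of the reduced fraction: 31 = 19^0 · 31 and 13718 = 19^3 · 2. Apply v_p(a/b) = v_p(a) − v_p(b): v_19(31/13718) = 0 − 3 = -3.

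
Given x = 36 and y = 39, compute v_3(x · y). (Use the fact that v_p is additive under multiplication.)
v_3(1404) = 3

v_p(x) = 2 (factor: 36 = 3^2 · 4); v_p(y) = 1 (factor: 39 = 3^1 · 13). Additivity: v_p(xy) = v_p(x) + v_p(y) = 2 + 1 = 3. (Direct check: xy = 1404 = 3^3 · (52).)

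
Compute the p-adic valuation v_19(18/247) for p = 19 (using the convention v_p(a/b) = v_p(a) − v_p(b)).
v_19(18/247) = -1

Factor powers of 19 from the numerator and denominator of the reduced fraction: 18 = 19^0 · 18 and 247 = 19^1 · 13. Apply v_p(a/b) = v_p(a) − v_p(b): v_19(18/247) = 0 − 1 = -1.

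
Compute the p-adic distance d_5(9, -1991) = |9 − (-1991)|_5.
d_5(9, -1991) = 1/125

Step 1 — x − y = 9 − (-1991) = 2000. Step 2 — v_5(2000) = 3 (factor: 2000 = (5^3 · 16); the sign does not affect v_p). Step 3 — |x − y|_5 = 5^{-3} = 1/125.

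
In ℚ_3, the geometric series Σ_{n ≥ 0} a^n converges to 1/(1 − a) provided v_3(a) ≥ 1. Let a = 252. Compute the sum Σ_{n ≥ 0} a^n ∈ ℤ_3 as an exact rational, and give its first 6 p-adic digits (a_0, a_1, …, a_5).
Σ a^n = 1/(1 − a) = -1/251;  first 6 digits = (1, 0, 1, 0, 1, 1)

v_3(a) = 2 ≥ 1, so the series converges in ℤ_3 to 1/(1 − a) = 1/(1 − 252) = -1/251. Expand this rational in ℤ_3: compute digits iteratively via d_i = x_i mod 3, x_{i+1} = (x_i − d_i)/3. The first 6 digits are (1, 0, 1, 0, 1, 1).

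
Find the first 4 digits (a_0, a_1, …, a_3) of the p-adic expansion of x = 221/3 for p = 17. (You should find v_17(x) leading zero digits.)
(a_0, …, a_3) = (0, 10, 11, 5)

v_17(221/3) = 1, so a_0 = ... = a_0 = 0. Factor out: x = 17^1 · u with u = 13/3 a unit in ℤ_17. Expand u iteratively via a_{v+i} = u_i mod 17, u_{i+1} = (u_i − a_{v+i})/17:
  u_0 = 13/3;  a_1 = 10;  u_1 = (u_0 − 10)/17 = -1/3
  u_1 = -1/3;  a_2 = 11;  u_2 = (u_1 − 11)/17 = -2/3
  u_2 = -2/3;  a_3 = 5;  u_3 = (u_2 − 5)/17 = -1/3
Digits: (0, 10, 11, 5).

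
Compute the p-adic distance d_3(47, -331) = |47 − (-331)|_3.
d_3(47, -331) = 1/27

Step 1 — x − y = 47 − (-331) = 378. Step 2 — v_3(378) = 3 (factor: 378 = (3^3 · 14); the sign does not affect v_p). Step 3 — |x − y|_3 = 3^{-3} = 1/27.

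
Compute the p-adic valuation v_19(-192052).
v_19(-192052) = 3

v_19(n) is the largest exponent k such that 19^k divides n. Factor out: -192052 = -19^3 · 28. (Sign doesn't affect v_p.) So v_19(-192052) = 3.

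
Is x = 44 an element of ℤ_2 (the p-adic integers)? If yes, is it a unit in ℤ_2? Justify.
x ∈ ℤ_2 but not a unit; v_2(x) = 2 > 0

ℤ_2 = {x ∈ ℚ_2 : v_2(x) ≥ 0} and ℤ_2^× = {x ∈ ℤ_2 : v_2(x) = 0}. Here v_2(44) = v_2(num) − v_2(den) = 2; compare against these criteria.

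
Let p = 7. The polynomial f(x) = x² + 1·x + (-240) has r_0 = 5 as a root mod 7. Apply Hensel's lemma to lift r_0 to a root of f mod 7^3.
r_2 = 327 (mod 343)

Hensel: r_{i+1} = r_i − f(r_i)·(f′(r_i))^{-1} mod 7^{i+2}, f′(x) = 2x + 1. Iterate:
  r_0 = 5 (mod 7)
  r_1 = 33 (mod 49)
  r_2 = 327 (mod 343)
Final: r = 327 satisfies f(r) ≡ 0 mod 7^3.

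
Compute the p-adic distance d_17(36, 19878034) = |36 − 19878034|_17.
d_17(36, 19878034) = 1/1419857

Step 1 — x − y = 36 − 19878034 = -19877998. Step 2 — v_17(-19877998) = 5 (factor: -19877998 = −(17^5 · 14); the sign does not affect v_p). Step 3 — |x − y|_17 = 17^{-5} = 1/1419857.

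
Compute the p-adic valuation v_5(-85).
v_5(-85) = 1

v_5(n) is the largest exponent k such that 5^k divides n. Factor out: -85 = -5^1 · 17. (Sign doesn't affect v_p.) So v_5(-85) = 1.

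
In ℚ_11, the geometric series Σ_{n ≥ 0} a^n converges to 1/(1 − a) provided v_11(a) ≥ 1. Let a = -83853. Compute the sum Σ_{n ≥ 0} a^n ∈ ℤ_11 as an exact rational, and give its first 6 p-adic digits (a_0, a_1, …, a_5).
Σ a^n = 1/(1 − a) = 1/83854;  first 6 digits = (1, 0, 0, 3, 5, 10)

v_11(a) = 3 ≥ 1, so the series converges in ℤ_11 to 1/(1 − a) = 1/(1 − (-83853)) = 1/83854. Expand this rational in ℤ_11: compute digits iteratively via d_i = x_i mod 11, x_{i+1} = (x_i − d_i)/11. The first 6 digits are (1, 0, 0, 3, 5, 10).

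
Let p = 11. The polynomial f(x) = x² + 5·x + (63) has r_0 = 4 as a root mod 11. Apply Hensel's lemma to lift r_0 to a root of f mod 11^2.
r_1 = 15 (mod 121)

Hensel: r_{i+1} = r_i − f(r_i)·(f′(r_i))^{-1} mod 11^{i+2}, f′(x) = 2x + 5. Iterate:
  r_0 = 4 (mod 11)
  r_1 = 15 (mod 121)
Final: r = 15 satisfies f(r) ≡ 0 mod 11^2.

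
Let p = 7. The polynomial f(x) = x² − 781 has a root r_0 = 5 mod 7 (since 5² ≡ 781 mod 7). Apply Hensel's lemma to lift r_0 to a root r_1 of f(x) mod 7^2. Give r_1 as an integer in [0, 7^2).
r_1 = 12 (mod 49)

Hensel's recurrence: r_{i+1} = r_i − f(r_i)·(f′(r_i))^{-1} mod 7^{i+2}, with f′(x) = 2x. Iterate:
  r_0 = 5 (mod 7)
  r_1 = 12 (mod 49)
Final: r_1 = 12, and one checks f(r_1) ≡ 0 mod 7^2.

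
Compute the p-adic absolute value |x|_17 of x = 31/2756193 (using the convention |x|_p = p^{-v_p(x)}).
|31/2756193|_17 = 83521

Step 1 — compute v_17(x) by factoring powers of 17 out of the numerator and denominator: v_17(31/2756193) = -4. Step 2 — apply |x|_p = p^{-v_p(x)} = 17^{4} = 83521.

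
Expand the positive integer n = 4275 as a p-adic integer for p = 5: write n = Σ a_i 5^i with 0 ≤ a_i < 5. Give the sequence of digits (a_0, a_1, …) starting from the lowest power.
(a_0, a_1, …) = (0, 0, 1, 4, 1, 1)

Repeated division by 5 gives the digits low-to-high: 4275 = 1·5^2 + 4·5^3 + 1·5^4 + 1·5^5. Digit sequence: (0, 0, 1, 4, 1, 1).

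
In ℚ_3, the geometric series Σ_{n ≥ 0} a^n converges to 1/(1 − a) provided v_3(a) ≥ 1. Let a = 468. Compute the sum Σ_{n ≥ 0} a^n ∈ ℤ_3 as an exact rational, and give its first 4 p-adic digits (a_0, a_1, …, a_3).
Σ a^n = 1/(1 − a) = -1/467;  first 4 digits = (1, 0, 1, 2)

v_3(a) = 2 ≥ 1, so the series converges in ℤ_3 to 1/(1 − a) = 1/(1 − 468) = -1/467. Expand this rational in ℤ_3: compute digits iteratively via d_i = x_i mod 3, x_{i+1} = (x_i − d_i)/3. The first 4 digits are (1, 0, 1, 2).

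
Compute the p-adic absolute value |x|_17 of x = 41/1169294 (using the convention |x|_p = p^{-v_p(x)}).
|41/1169294|_17 = 83521

Step 1 — compute v_17(x) by factoring powers of 17 out of the numerator and denominator: v_17(41/1169294) = -4. Step 2 — apply |x|_p = p^{-v_p(x)} = 17^{4} = 83521.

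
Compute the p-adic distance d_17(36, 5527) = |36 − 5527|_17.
d_17(36, 5527) = 1/289

Step 1 — x − y = 36 − 5527 = -5491. Step 2 — v_17(-5491) = 2 (factor: -5491 = −(17^2 · 19); the sign does not affect v_p). Step 3 — |x − y|_17 = 17^{-2} = 1/289.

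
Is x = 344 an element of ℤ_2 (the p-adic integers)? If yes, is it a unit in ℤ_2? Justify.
x ∈ ℤ_2 but not a unit; v_2(x) = 3 > 0

ℤ_2 = {x ∈ ℚ_2 : v_2(x) ≥ 0} and ℤ_2^× = {x ∈ ℤ_2 : v_2(x) = 0}. Here v_2(344) = v_2(num) − v_2(den) = 3; compare against these criteria.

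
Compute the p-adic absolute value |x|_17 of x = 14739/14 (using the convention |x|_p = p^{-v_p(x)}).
|14739/14|_17 = 1/4913

Step 1 — compute v_17(x) by factoring powers of 17 out of the numerator and denominator: v_17(14739/14) = 3. Step 2 — apply |x|_p = p^{-v_p(x)} = 17^{-3} = 1/4913.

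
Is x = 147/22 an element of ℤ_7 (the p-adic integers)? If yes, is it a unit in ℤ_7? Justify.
x ∈ ℤ_7 but not a unit; v_7(x) = 2 > 0

ℤ_7 = {x ∈ ℚ_7 : v_7(x) ≥ 0} and ℤ_7^× = {x ∈ ℤ_7 : v_7(x) = 0}. Here v_7(147/22) = v_7(num) − v_7(den) = 2; compare against these criteria.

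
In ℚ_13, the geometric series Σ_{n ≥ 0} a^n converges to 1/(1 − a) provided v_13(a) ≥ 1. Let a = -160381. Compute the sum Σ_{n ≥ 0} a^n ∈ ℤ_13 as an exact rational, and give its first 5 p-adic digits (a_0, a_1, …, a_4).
Σ a^n = 1/(1 − a) = 1/160382;  first 5 digits = (1, 0, 0, 5, 7)

v_13(a) = 3 ≥ 1, so the series converges in ℤ_13 to 1/(1 − a) = 1/(1 − (-160381)) = 1/160382. Expand this rational in ℤ_13: compute digits iteratively via d_i = x_i mod 13, x_{i+1} = (x_i − d_i)/13. The first 5 digits are (1, 0, 0, 5, 7).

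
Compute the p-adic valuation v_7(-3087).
v_7(-3087) = 3

v_7(n) is the largest exponent k such that 7^k divides n. Factor out: -3087 = -7^3 · 9. (Sign doesn't affect v_p.) So v_7(-3087) = 3.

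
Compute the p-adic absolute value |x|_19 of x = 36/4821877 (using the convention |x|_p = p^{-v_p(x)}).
|36/4821877|_19 = 130321

Step 1 — compute v_19(x) by factoring powers of 19 out of the numerator and denominator: v_19(36/4821877) = -4. Step 2 — apply |x|_p = p^{-v_p(x)} = 19^{4} = 130321.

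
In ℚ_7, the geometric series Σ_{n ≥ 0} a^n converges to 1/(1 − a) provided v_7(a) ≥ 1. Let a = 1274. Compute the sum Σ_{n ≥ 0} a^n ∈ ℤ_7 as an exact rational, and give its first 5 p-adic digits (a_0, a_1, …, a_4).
Σ a^n = 1/(1 − a) = -1/1273;  first 5 digits = (1, 0, 5, 3, 4)

v_7(a) = 2 ≥ 1, so the series converges in ℤ_7 to 1/(1 − a) = 1/(1 − 1274) = -1/1273. Expand this rational in ℤ_7: compute digits iteratively via d_i = x_i mod 7, x_{i+1} = (x_i − d_i)/7. The first 5 digits are (1, 0, 5, 3, 4).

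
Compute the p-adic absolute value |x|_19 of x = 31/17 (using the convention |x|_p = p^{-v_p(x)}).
|31/17|_19 = 1

Step 1 — compute v_19(x) by factoring powers of 19 out of the numerator and denominator: v_19(31/17) = 0. Step 2 — apply |x|_p = p^{-v_p(x)} = 19^{0} = 1.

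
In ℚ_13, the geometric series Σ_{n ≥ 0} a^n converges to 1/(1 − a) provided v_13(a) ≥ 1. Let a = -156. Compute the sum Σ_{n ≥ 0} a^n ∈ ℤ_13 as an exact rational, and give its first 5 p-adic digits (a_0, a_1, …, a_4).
Σ a^n = 1/(1 − a) = 1/157;  first 5 digits = (1, 1, 0, 12, 11)

v_13(a) = 1 ≥ 1, so the series converges in ℤ_13 to 1/(1 − a) = 1/(1 − (-156)) = 1/157. Expand this rational in ℤ_13: compute digits iteratively via d_i = x_i mod 13, x_{i+1} = (x_i − d_i)/13. The first 5 digits are (1, 1, 0, 12, 11).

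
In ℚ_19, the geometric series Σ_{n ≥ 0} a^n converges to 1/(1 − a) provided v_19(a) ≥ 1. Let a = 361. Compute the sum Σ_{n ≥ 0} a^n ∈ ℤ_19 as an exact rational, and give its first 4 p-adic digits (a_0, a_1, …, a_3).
Σ a^n = 1/(1 − a) = -1/360;  first 4 digits = (1, 0, 1, 0)

v_19(a) = 2 ≥ 1, so the series converges in ℤ_19 to 1/(1 − a) = 1/(1 − 361) = -1/360. Expand this rational in ℤ_19: compute digits iteratively via d_i = x_i mod 19, x_{i+1} = (x_i − d_i)/19. The first 4 digits are (1, 0, 1, 0).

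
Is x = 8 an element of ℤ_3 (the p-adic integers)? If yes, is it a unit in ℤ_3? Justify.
x ∈ ℤ_3^× (unit); v_3(x) = 0

ℤ_3 = {x ∈ ℚ_3 : v_3(x) ≥ 0} and ℤ_3^× = {x ∈ ℤ_3 : v_3(x) = 0}. Here v_3(8) = v_3(num) − v_3(den) = 0; compare against these criteria.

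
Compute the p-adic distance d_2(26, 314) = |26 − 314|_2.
d_2(26, 314) = 1/32

Step 1 — x − y = 26 − 314 = -288. Step 2 — v_2(-288) = 5 (factor: -288 = −(2^5 · 9); the sign does not affect v_p). Step 3 — |x − y|_2 = 2^{-5} = 1/32.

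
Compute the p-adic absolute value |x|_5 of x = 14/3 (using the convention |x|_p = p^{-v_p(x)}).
|14/3|_5 = 1

Step 1 — compute v_5(x) by factoring powers of 5 out of the numerator and denominator: v_5(14/3) = 0. Step 2 — apply |x|_p = p^{-v_p(x)} = 5^{0} = 1.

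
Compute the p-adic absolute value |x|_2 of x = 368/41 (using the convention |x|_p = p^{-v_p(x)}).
|368/41|_2 = 1/16

Step 1 — compute v_2(x) by factoring powers of 2 out of the numerator and denominator: v_2(368/41) = 4. Step 2 — apply |x|_p = p^{-v_p(x)} = 2^{-4} = 1/16.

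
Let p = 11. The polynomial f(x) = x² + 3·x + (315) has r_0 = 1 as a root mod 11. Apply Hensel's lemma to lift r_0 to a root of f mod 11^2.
r_1 = 34 (mod 121)

Hensel: r_{i+1} = r_i − f(r_i)·(f′(r_i))^{-1} mod 11^{i+2}, f′(x) = 2x + 3. Iterate:
  r_0 = 1 (mod 11)
  r_1 = 34 (mod 121)
Final: r = 34 satisfies f(r) ≡ 0 mod 11^2.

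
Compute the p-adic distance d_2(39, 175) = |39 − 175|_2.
d_2(39, 175) = 1/8

Step 1 — x − y = 39 − 175 = -136. Step 2 — v_2(-136) = 3 (factor: -136 = −(2^3 · 17); the sign does not affect v_p). Step 3 — |x − y|_2 = 2^{-3} = 1/8.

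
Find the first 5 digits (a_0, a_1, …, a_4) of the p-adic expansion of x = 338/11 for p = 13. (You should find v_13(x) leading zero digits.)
(a_0, …, a_4) = (0, 0, 12, 5, 9)

v_13(338/11) = 2, so a_0 = ... = a_1 = 0. Factor out: x = 13^2 · u with u = 2/11 a unit in ℤ_13. Expand u iteratively via a_{v+i} = u_i mod 13, u_{i+1} = (u_i − a_{v+i})/13:
  u_0 = 2/11;  a_2 = 12;  u_1 = (u_0 − 12)/13 = -10/11
  u_1 = -10/11;  a_3 = 5;  u_2 = (u_1 − 5)/13 = -5/11
  u_2 = -5/11;  a_4 = 9;  u_3 = (u_2 − 9)/13 = -8/11
Digits: (0, 0, 12, 5, 9).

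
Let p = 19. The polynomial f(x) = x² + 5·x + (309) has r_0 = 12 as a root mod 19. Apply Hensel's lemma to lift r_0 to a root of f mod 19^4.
r_3 = 78406 (mod 130321)

Hensel: r_{i+1} = r_i − f(r_i)·(f′(r_i))^{-1} mod 19^{i+2}, f′(x) = 2x + 5. Iterate:
  r_0 = 12 (mod 19)
  r_1 = 69 (mod 361)
  r_2 = 2957 (mod 6859)
  r_3 = 78406 (mod 130321)
Final: r = 78406 satisfies f(r) ≡ 0 mod 19^4.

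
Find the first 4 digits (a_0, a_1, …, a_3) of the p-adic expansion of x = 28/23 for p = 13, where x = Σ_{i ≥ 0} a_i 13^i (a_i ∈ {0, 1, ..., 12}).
(a_0, …, a_3) = (8, 4, 7, 0)

v_13(28/23) = 0 (numerator and denominator both coprime to 13), so x ∈ ℤ_13^×. Compute digits iteratively via a_i = x_i mod 13, x_{i+1} = (x_i − a_i)/13, with x_0 = x:
  x_0 = 28/23;  a_0 = 8;  x_1 = (x_0 − 8)/13 = -12/23
  x_1 = -12/23;  a_1 = 4;  x_2 = (x_1 − 4)/13 = -8/23
  x_2 = -8/23;  a_2 = 7;  x_3 = (x_2 − 7)/13 = -13/23
  x_3 = -13/23;  a_3 = 0;  x_4 = (x_3 − 0)/13 = -1/23
Digits: (8, 4, 7, 0).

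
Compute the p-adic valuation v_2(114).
v_2(114) = 1

v_2(n) is the largest exponent k such that 2^k divides n. Factor out: 114 = 2^1 · 57. (Sign doesn't affect v_p.) So v_2(114) = 1.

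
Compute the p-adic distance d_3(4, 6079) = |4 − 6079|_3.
d_3(4, 6079) = 1/243

Step 1 — x − y = 4 − 6079 = -6075. Step 2 — v_3(-6075) = 5 (factor: -6075 = −(3^5 · 25); the sign does not affect v_p). Step 3 — |x − y|_3 = 3^{-5} = 1/243.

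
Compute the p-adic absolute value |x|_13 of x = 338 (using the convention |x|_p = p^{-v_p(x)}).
|338|_13 = 1/169

Step 1 — compute v_13(x) by factoring powers of 13 out of the numerator and denominator: v_13(338) = 2. Step 2 — apply |x|_p = p^{-v_p(x)} = 13^{-2} = 1/169.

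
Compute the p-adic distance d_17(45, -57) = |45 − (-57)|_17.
d_17(45, -57) = 1/17

Step 1 — x − y = 45 − (-57) = 102. Step 2 — v_17(102) = 1 (factor: 102 = (17^1 · 6); the sign does not affect v_p). Step 3 — |x − y|_17 = 17^{-1} = 1/17.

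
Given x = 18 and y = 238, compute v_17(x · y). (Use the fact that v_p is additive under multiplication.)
v_17(4284) = 1

v_p(x) = 0 (factor: 18 = 17^0 · 18); v_p(y) = 1 (factor: 238 = 17^1 · 14). Additivity: v_p(xy) = v_p(x) + v_p(y) = 0 + 1 = 1. (Direct check: xy = 4284 = 17^1 · (252).)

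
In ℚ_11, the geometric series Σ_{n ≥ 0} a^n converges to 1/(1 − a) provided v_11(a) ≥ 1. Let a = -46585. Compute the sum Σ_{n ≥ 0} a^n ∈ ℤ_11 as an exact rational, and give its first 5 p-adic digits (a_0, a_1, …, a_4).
Σ a^n = 1/(1 − a) = 1/46586;  first 5 digits = (1, 0, 0, 9, 7)

v_11(a) = 3 ≥ 1, so the series converges in ℤ_11 to 1/(1 − a) = 1/(1 − (-46585)) = 1/46586. Expand this rational in ℤ_11: compute digits iteratively via d_i = x_i mod 11, x_{i+1} = (x_i − d_i)/11. The first 5 digits are (1, 0, 0, 9, 7).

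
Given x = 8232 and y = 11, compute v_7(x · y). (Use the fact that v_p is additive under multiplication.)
v_7(90552) = 3

v_p(x) = 3 (factor: 8232 = 7^3 · 24); v_p(y) = 0 (factor: 11 = 7^0 · 11). Additivity: v_p(xy) = v_p(x) + v_p(y) = 3 + 0 = 3. (Direct check: xy = 90552 = 7^3 · (264).)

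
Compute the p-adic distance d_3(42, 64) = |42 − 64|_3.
d_3(42, 64) = 1

Step 1 — x − y = 42 − 64 = -22. Step 2 — v_3(-22) = 0 (factor: -22 = −(3^0 · 22); the sign does not affect v_p). Step 3 — |x − y|_3 = 3^{0} = 1.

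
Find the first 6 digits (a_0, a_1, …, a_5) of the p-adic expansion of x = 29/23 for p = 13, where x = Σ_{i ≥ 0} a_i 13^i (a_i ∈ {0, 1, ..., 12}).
(a_0, …, a_5) = (12, 2, 6, 8, 5, 12)

v_13(29/23) = 0 (numerator and denominator both coprime to 13), so x ∈ ℤ_13^×. Compute digits iteratively via a_i = x_i mod 13, x_{i+1} = (x_i − a_i)/13, with x_0 = x:
  x_0 = 29/23;  a_0 = 12;  x_1 = (x_0 − 12)/13 = -19/23
  x_1 = -19/23;  a_1 = 2;  x_2 = (x_1 − 2)/13 = -5/23
  x_2 = -5/23;  a_2 = 6;  x_3 = (x_2 − 6)/13 = -11/23
  x_3 = -11/23;  a_3 = 8;  x_4 = (x_3 − 8)/13 = -15/23
  x_4 = -15/23;  a_4 = 5;  x_5 = (x_4 − 5)/13 = -10/23
  x_5 = -10/23;  a_5 = 12;  x_6 = (x_5 − 12)/13 = -22/23
Digits: (12, 2, 6, 8, 5, 12).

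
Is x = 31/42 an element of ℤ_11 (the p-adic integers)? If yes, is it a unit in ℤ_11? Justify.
x ∈ ℤ_11^× (unit); v_11(x) = 0

ℤ_11 = {x ∈ ℚ_11 : v_11(x) ≥ 0} and ℤ_11^× = {x ∈ ℤ_11 : v_11(x) = 0}. Here v_11(31/42) = v_11(num) − v_11(den) = 0; compare against these criteria.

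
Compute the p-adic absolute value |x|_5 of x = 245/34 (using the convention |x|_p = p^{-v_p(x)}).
|245/34|_5 = 1/5

Step 1 — compute v_5(x) by factoring powers of 5 out of the numerator and denominator: v_5(245/34) = 1. Step 2 — apply |x|_p = p^{-v_p(x)} = 5^{-1} = 1/5.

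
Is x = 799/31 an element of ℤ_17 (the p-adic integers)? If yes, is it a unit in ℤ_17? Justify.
x ∈ ℤ_17 but not a unit; v_17(x) = 1 > 0

ℤ_17 = {x ∈ ℚ_17 : v_17(x) ≥ 0} and ℤ_17^× = {x ∈ ℤ_17 : v_17(x) = 0}. Here v_17(799/31) = v_17(num) − v_17(den) = 1; compare against these criteria.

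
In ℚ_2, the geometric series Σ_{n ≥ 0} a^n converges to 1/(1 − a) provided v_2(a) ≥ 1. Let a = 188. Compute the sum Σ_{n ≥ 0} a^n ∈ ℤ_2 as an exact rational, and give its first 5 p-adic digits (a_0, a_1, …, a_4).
Σ a^n = 1/(1 − a) = -1/187;  first 5 digits = (1, 0, 1, 1, 0)

v_2(a) = 2 ≥ 1, so the series converges in ℤ_2 to 1/(1 − a) = 1/(1 − 188) = -1/187. Expand this rational in ℤ_2: compute digits iteratively via d_i = x_i mod 2, x_{i+1} = (x_i − d_i)/2. The first 5 digits are (1, 0, 1, 1, 0).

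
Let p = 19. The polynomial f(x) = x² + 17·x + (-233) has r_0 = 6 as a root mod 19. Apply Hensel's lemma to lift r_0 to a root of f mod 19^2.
r_1 = 196 (mod 361)

Hensel: r_{i+1} = r_i − f(r_i)·(f′(r_i))^{-1} mod 19^{i+2}, f′(x) = 2x + 17. Iterate:
  r_0 = 6 (mod 19)
  r_1 = 196 (mod 361)
Final: r = 196 satisfies f(r) ≡ 0 mod 19^2.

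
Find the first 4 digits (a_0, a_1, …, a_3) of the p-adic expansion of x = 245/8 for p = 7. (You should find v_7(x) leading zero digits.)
(a_0, …, a_3) = (0, 0, 5, 2)

v_7(245/8) = 2, so a_0 = ... = a_1 = 0. Factor out: x = 7^2 · u with u = 5/8 a unit in ℤ_7. Expand u iteratively via a_{v+i} = u_i mod 7, u_{i+1} = (u_i − a_{v+i})/7:
  u_0 = 5/8;  a_2 = 5;  u_1 = (u_0 − 5)/7 = -5/8
  u_1 = -5/8;  a_3 = 2;  u_2 = (u_1 − 2)/7 = -3/8
Digits: (0, 0, 5, 2).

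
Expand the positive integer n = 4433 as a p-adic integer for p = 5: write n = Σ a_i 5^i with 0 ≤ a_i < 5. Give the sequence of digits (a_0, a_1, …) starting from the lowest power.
(a_0, a_1, …) = (3, 1, 2, 0, 2, 1)

Repeated division by 5 gives the digits low-to-high: 4433 = 3 + 1·5^1 + 2·5^2 + 2·5^4 + 1·5^5. Digit sequence: (3, 1, 2, 0, 2, 1).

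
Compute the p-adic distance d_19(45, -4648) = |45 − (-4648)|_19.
d_19(45, -4648) = 1/361

Step 1 — x − y = 45 − (-4648) = 4693. Step 2 — v_19(4693) = 2 (factor: 4693 = (19^2 · 13); the sign does not affect v_p). Step 3 — |x − y|_19 = 19^{-2} = 1/361.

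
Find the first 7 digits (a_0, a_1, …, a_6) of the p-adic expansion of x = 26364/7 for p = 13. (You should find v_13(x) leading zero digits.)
(a_0, …, a_6) = (0, 0, 0, 11, 3, 9, 3)

v_13(26364/7) = 3, so a_0 = ... = a_2 = 0. Factor out: x = 13^3 · u with u = 12/7 a unit in ℤ_13. Expand u iteratively via a_{v+i} = u_i mod 13, u_{i+1} = (u_i − a_{v+i})/13:
  u_0 = 12/7;  a_3 = 11;  u_1 = (u_0 − 11)/13 = -5/7
  u_1 = -5/7;  a_4 = 3;  u_2 = (u_1 − 3)/13 = -2/7
  u_2 = -2/7;  a_5 = 9;  u_3 = (u_2 − 9)/13 = -5/7
  u_3 = -5/7;  a_6 = 3;  u_4 = (u_3 − 3)/13 = -2/7
Digits: (0, 0, 0, 11, 3, 9, 3).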